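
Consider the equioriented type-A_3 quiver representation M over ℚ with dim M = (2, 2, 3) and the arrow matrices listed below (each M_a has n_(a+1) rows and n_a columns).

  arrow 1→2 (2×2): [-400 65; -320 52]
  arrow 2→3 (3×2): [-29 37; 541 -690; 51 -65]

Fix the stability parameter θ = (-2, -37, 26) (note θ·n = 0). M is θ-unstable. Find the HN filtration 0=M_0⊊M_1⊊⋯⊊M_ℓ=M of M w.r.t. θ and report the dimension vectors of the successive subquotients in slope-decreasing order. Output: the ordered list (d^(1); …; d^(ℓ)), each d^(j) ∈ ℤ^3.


Barcode: M ≅ I[1,1], I[1,3], I[2,3], I[3,3]. HN layers by μ_θ (4 steps, strictly decreasing):
  μ^(1)=26; μ^(2)=-2; μ^(3)=-39/2; μ^(4)=-37

((0, 0, 3); (1, 0, 0); (1, 1, 0); (0, 1, 0))


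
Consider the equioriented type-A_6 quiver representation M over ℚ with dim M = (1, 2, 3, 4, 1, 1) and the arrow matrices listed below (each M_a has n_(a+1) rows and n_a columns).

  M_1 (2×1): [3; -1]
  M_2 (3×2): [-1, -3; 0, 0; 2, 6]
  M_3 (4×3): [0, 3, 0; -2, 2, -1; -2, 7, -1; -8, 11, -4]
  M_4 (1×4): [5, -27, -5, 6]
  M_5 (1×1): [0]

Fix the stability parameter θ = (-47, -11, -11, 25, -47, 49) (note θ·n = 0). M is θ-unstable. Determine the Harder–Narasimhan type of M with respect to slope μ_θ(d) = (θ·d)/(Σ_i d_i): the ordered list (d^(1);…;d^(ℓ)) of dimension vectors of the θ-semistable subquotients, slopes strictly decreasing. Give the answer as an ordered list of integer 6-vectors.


Interval decomposition of M: I[1,2], I[2,3], I[3,4], I[3,5], I[4,4]^2, I[6,6].
HN type (ℓ=4): μ^(1)=49; μ^(2)=25; μ^(3)=-11; μ^(4)=-47

((0, 0, 0, 0, 0, 1); (0, 0, 0, 3, 0, 0); (0, 2, 3, 1, 1, 0); (1, 0, 0, 0, 0, 0))


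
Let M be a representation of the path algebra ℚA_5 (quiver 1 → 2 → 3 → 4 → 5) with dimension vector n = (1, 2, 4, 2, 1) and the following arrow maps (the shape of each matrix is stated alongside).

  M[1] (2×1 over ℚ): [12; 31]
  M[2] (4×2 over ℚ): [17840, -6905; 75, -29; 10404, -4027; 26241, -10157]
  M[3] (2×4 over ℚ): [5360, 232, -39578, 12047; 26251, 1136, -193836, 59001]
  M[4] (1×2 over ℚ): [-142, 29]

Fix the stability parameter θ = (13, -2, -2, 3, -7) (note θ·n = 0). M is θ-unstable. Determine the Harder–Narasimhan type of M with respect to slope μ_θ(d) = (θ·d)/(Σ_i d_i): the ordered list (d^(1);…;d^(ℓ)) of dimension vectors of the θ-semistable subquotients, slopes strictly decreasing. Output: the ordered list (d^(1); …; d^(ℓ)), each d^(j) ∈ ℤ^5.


Interval decomposition of M: I[1,5], I[2,4], I[3,3]^2.
HN type (ℓ=3): μ^(1)=3; μ^(2)=1; μ^(3)=-2

((0, 0, 0, 1, 0); (1, 1, 1, 1, 1); (0, 1, 3, 0, 0))


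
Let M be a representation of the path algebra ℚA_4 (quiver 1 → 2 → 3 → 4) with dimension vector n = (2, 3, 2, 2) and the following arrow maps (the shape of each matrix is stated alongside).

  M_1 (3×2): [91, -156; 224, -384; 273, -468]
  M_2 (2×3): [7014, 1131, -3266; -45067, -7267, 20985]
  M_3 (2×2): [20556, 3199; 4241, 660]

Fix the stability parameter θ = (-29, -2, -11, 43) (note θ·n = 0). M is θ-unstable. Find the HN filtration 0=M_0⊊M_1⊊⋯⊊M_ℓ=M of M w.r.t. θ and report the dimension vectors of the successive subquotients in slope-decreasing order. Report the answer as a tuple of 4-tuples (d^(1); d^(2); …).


Interval decomposition of M: I[1,1], I[1,2], I[2,4]^2.
HN type (ℓ=4): μ^(1)=43; μ^(2)=-2; μ^(3)=-13/2; μ^(4)=-29

((0, 0, 0, 2); (0, 1, 0, 0); (0, 2, 2, 0); (2, 0, 0, 0))


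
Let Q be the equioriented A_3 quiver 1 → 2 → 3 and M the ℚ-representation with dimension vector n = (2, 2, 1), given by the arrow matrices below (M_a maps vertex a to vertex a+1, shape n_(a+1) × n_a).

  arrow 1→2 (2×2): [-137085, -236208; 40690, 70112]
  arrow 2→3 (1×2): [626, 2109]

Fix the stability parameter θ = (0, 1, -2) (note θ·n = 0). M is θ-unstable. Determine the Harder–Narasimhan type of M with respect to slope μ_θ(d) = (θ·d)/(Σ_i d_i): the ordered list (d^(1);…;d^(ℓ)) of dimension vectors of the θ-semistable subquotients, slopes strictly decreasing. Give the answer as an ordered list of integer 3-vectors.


Barcode: M ≅ I[1,1], I[1,2], I[2,3]. HN layers by μ_θ (3 steps, strictly decreasing):
  μ^(1)=1; μ^(2)=0; μ^(3)=-1/2

((0, 1, 0); (2, 0, 0); (0, 1, 1))


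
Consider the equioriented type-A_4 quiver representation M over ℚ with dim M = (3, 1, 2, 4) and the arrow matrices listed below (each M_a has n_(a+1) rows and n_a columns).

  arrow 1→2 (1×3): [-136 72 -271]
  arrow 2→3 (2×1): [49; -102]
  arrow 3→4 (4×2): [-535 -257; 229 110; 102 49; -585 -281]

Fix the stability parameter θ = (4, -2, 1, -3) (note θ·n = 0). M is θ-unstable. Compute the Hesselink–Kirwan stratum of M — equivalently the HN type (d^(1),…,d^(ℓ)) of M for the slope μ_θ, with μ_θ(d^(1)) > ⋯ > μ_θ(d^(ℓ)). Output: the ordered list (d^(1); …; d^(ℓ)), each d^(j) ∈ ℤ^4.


Interval decomposition of M: I[1,1]^2, I[1,4], I[3,4], I[4,4]^2.
HN type (ℓ=4): μ^(1)=4; μ^(2)=0; μ^(3)=-1; μ^(4)=-3

((2, 0, 0, 0); (1, 1, 1, 1); (0, 0, 1, 1); (0, 0, 0, 2))


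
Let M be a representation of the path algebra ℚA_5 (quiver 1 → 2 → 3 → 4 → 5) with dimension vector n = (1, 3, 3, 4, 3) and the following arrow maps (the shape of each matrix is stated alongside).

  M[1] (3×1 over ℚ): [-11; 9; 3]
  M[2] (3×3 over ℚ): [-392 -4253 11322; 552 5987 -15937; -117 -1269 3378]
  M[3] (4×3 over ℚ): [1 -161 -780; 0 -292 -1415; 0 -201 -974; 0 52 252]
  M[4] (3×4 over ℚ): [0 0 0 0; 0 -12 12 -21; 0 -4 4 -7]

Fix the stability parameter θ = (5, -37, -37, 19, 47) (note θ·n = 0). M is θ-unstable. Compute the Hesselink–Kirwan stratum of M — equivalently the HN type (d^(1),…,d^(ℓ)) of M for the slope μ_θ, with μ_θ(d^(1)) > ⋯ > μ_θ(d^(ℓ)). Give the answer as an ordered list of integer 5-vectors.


Via rank(M_{q-1}∘⋯∘M_p): M ≅ I[1,4], I[2,4]^2, I[4,5], I[5,5]^2.
μ_θ-semistable layers: μ^(1)=47; μ^(2)=19; μ^(3)=-23; μ^(4)=-37

((0, 0, 0, 0, 3); (0, 0, 0, 4, 0); (1, 1, 1, 0, 0); (0, 2, 2, 0, 0))


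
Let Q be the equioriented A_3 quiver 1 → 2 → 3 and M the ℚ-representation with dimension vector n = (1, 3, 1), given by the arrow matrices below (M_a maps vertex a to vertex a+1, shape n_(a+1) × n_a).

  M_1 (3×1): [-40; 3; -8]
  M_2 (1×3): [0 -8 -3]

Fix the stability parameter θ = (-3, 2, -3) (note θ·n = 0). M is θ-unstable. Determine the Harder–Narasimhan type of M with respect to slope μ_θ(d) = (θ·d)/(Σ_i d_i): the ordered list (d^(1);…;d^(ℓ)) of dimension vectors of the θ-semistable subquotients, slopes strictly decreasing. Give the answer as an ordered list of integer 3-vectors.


Barcode: M ≅ I[1,2], I[2,2], I[2,3]. HN layers by μ_θ (3 steps, strictly decreasing):
  μ^(1)=2; μ^(2)=-1/2; μ^(3)=-3

((0, 2, 0); (0, 1, 1); (1, 0, 0))


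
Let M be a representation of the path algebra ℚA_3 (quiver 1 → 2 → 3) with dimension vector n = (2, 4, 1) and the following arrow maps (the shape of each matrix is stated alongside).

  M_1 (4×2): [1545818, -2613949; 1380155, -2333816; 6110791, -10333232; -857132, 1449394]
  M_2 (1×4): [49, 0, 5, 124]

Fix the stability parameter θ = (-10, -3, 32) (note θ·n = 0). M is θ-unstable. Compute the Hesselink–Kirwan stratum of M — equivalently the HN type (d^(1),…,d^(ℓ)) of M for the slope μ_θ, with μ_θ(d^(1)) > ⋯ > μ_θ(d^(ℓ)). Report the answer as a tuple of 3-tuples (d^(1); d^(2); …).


Via rank(M_{q-1}∘⋯∘M_p): M ≅ I[1,2], I[1,3], I[2,2]^2.
μ_θ-semistable layers: μ^(1)=32; μ^(2)=-3; μ^(3)=-10

((0, 0, 1); (0, 4, 0); (2, 0, 0))


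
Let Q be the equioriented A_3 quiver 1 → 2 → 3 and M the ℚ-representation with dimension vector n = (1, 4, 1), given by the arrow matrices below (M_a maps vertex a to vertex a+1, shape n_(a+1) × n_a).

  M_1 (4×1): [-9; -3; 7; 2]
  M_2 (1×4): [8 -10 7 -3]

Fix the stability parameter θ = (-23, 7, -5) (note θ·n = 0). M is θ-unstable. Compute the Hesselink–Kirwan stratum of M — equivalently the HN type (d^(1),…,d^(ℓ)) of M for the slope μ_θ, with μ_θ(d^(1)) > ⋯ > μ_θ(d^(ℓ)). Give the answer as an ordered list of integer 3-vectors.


Barcode: M ≅ I[1,3], I[2,2]^3. HN layers by μ_θ (3 steps, strictly decreasing):
  μ^(1)=7; μ^(2)=1; μ^(3)=-23

((0, 3, 0); (0, 1, 1); (1, 0, 0))


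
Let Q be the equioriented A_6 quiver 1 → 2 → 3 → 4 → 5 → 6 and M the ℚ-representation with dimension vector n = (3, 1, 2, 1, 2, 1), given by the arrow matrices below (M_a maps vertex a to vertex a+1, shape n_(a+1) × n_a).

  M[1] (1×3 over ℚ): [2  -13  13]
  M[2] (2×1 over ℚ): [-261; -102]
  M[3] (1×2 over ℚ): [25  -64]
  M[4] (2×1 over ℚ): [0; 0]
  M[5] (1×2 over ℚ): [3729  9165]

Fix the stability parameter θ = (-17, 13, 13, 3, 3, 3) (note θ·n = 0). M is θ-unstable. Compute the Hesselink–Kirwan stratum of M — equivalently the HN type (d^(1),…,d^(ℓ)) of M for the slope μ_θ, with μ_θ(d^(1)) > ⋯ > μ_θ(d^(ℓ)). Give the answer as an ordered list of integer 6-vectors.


Barcode: M ≅ I[1,1]^2, I[1,4], I[3,3], I[5,5], I[5,6]. HN layers by μ_θ (4 steps, strictly decreasing):
  μ^(1)=13; μ^(2)=29/3; μ^(3)=3; μ^(4)=-17

((0, 0, 1, 0, 0, 0); (0, 1, 1, 1, 0, 0); (0, 0, 0, 0, 2, 1); (3, 0, 0, 0, 0, 0))


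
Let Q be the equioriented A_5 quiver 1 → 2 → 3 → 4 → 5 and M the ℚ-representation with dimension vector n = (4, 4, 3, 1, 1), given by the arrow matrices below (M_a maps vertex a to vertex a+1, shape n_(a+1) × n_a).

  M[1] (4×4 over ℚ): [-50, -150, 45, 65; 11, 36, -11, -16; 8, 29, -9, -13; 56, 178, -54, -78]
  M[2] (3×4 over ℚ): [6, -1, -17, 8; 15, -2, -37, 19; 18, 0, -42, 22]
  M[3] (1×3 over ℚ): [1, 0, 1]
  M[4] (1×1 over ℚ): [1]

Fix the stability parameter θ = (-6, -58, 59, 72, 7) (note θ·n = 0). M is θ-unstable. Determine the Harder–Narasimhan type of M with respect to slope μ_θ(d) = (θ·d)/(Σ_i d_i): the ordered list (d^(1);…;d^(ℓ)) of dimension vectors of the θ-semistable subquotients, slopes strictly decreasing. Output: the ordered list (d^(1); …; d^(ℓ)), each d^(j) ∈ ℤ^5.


Via rank(M_{q-1}∘⋯∘M_p): M ≅ I[1,1], I[1,2], I[1,3], I[1,5], I[2,3].
μ_θ-semistable layers: μ^(1)=59; μ^(2)=46; μ^(3)=-6; μ^(4)=-32; μ^(5)=-58

((0, 0, 2, 0, 0); (0, 0, 1, 1, 1); (1, 0, 0, 0, 0); (3, 3, 0, 0, 0); (0, 1, 0, 0, 0))


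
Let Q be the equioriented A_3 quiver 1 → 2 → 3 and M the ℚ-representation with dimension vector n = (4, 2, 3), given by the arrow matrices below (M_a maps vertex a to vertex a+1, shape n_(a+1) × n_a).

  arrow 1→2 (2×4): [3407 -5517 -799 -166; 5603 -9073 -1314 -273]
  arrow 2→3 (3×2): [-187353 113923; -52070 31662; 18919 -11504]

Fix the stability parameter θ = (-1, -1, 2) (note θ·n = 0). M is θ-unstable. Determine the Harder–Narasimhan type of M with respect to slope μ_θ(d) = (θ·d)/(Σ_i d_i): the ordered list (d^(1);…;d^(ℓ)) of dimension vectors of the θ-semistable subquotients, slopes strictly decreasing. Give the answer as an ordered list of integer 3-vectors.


Via rank(M_{q-1}∘⋯∘M_p): M ≅ I[1,1]^2, I[1,3]^2, I[3,3].
μ_θ-semistable layers: μ^(1)=2; μ^(2)=-1

((0, 0, 3); (4, 2, 0))


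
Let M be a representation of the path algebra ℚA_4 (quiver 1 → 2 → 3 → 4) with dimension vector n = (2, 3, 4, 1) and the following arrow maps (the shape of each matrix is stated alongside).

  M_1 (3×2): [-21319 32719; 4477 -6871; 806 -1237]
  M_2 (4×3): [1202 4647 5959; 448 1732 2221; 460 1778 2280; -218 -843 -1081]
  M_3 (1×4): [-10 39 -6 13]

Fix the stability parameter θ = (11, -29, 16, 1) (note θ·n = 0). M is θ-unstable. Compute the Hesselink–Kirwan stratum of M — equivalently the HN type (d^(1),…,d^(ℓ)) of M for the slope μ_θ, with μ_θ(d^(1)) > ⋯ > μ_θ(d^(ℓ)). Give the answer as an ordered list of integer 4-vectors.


Barcode: M ≅ I[1,3], I[1,4], I[2,2], I[3,3]^2. HN layers by μ_θ (4 steps, strictly decreasing):
  μ^(1)=16; μ^(2)=17/2; μ^(3)=-9; μ^(4)=-29

((0, 0, 3, 0); (0, 0, 1, 1); (2, 2, 0, 0); (0, 1, 0, 0))


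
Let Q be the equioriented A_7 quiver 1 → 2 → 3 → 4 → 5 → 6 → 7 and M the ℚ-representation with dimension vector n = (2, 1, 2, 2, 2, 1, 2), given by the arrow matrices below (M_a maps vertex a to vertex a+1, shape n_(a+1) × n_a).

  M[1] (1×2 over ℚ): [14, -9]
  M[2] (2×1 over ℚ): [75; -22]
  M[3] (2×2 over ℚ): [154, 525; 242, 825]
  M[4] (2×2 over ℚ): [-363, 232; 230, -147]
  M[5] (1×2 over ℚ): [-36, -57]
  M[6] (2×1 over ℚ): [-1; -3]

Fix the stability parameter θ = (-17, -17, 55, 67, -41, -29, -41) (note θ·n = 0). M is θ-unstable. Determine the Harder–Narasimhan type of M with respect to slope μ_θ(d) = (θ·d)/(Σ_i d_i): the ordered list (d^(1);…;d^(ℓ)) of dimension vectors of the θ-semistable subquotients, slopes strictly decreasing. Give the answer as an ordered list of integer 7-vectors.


Barcode: M ≅ I[1,1], I[1,3], I[3,7], I[4,5], I[7,7]. HN layers by μ_θ (5 steps, strictly decreasing):
  μ^(1)=55; μ^(2)=13; μ^(3)=11/5; μ^(4)=-17; μ^(5)=-41

((0, 0, 1, 0, 0, 0, 0); (0, 0, 0, 1, 1, 0, 0); (0, 0, 1, 1, 1, 1, 1); (2, 1, 0, 0, 0, 0, 0); (0, 0, 0, 0, 0, 0, 1))


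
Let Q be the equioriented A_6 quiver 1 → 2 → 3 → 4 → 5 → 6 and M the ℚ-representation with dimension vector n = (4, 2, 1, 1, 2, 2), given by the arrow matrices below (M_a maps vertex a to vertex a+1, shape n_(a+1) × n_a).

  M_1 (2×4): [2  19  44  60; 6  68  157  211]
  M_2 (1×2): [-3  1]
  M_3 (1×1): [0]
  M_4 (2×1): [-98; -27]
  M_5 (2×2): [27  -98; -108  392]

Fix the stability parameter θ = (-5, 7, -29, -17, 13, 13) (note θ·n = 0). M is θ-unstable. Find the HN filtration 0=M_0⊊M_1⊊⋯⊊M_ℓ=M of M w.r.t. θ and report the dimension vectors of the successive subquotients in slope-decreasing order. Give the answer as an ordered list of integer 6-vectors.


Interval decomposition of M: I[1,1]^2, I[1,2], I[1,3], I[4,5], I[5,6], I[6,6].
HN type (ℓ=5): μ^(1)=13; μ^(2)=7; μ^(3)=-5; μ^(4)=-9; μ^(5)=-17

((0, 0, 0, 0, 2, 2); (0, 1, 0, 0, 0, 0); (3, 0, 0, 0, 0, 0); (1, 1, 1, 0, 0, 0); (0, 0, 0, 1, 0, 0))


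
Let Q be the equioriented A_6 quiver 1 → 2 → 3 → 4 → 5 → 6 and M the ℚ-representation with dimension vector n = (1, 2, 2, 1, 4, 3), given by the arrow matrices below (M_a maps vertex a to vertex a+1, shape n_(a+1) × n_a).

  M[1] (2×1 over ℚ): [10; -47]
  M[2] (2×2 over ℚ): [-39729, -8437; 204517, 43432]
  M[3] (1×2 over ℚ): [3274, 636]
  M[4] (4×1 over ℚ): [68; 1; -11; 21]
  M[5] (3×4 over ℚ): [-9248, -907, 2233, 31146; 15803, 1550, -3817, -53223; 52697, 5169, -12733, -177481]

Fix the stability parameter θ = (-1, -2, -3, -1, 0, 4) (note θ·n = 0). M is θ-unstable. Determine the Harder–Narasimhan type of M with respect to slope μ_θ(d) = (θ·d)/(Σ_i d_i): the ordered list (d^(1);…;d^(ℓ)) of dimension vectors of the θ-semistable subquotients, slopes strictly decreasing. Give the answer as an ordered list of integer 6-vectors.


Barcode: M ≅ I[1,6], I[2,3], I[5,5], I[5,6]^2. HN layers by μ_θ (5 steps, strictly decreasing):
  μ^(1)=4; μ^(2)=0; μ^(3)=-1; μ^(4)=-2; μ^(5)=-5/2

((0, 0, 0, 0, 0, 3); (0, 0, 0, 0, 4, 0); (0, 0, 0, 1, 0, 0); (1, 1, 1, 0, 0, 0); (0, 1, 1, 0, 0, 0))


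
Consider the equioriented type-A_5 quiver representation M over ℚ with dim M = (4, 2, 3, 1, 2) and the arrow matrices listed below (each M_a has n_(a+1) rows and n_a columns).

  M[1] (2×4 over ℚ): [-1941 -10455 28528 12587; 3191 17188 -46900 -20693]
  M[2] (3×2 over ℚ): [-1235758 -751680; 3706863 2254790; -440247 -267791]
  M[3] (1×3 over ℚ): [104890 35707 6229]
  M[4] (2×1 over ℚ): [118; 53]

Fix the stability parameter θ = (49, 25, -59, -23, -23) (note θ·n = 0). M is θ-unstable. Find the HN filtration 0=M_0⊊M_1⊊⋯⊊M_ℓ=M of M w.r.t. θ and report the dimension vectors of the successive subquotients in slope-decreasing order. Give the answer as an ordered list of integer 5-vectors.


Via rank(M_{q-1}∘⋯∘M_p): M ≅ I[1,1]^2, I[1,3], I[1,5], I[3,3], I[5,5].
μ_θ-semistable layers: μ^(1)=49; μ^(2)=5; μ^(3)=-31/5; μ^(4)=-23; μ^(5)=-59

((2, 0, 0, 0, 0); (1, 1, 1, 0, 0); (1, 1, 1, 1, 1); (0, 0, 0, 0, 1); (0, 0, 1, 0, 0))


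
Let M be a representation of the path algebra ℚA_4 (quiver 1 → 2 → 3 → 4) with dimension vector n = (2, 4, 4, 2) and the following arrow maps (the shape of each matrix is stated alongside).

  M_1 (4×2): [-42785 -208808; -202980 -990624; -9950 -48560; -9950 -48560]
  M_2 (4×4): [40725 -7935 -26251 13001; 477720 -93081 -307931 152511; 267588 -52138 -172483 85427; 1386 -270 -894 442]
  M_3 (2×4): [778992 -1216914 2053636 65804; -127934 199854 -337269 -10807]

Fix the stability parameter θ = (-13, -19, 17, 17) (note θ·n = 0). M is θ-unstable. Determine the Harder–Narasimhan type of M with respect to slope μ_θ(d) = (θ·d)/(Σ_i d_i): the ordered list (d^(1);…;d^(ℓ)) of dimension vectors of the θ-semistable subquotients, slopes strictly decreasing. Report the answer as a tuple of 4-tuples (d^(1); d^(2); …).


Via rank(M_{q-1}∘⋯∘M_p): M ≅ I[1,1], I[1,3], I[2,2], I[2,4]^2, I[3,3].
μ_θ-semistable layers: μ^(1)=17; μ^(2)=-13; μ^(3)=-16; μ^(4)=-19

((0, 0, 4, 2); (1, 0, 0, 0); (1, 1, 0, 0); (0, 3, 0, 0))


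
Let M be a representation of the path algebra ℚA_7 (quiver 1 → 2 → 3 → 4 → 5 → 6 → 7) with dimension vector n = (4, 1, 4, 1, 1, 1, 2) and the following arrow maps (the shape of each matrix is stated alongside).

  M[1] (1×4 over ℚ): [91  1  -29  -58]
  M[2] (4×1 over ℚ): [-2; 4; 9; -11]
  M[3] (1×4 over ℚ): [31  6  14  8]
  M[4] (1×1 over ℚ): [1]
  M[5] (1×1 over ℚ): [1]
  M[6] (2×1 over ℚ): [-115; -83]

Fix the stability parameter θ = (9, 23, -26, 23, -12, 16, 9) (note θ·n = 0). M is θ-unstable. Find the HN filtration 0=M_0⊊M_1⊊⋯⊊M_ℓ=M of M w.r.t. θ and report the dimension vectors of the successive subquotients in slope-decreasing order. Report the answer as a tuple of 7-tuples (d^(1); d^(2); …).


Interval decomposition of M: I[1,1]^3, I[1,3], I[3,3]^2, I[3,7], I[7,7].
HN type (ℓ=5): μ^(1)=25/2; μ^(2)=9; μ^(3)=11/2; μ^(4)=2; μ^(5)=-26

((0, 0, 0, 0, 0, 1, 1); (3, 0, 0, 0, 0, 0, 1); (0, 0, 0, 1, 1, 0, 0); (1, 1, 1, 0, 0, 0, 0); (0, 0, 3, 0, 0, 0, 0))


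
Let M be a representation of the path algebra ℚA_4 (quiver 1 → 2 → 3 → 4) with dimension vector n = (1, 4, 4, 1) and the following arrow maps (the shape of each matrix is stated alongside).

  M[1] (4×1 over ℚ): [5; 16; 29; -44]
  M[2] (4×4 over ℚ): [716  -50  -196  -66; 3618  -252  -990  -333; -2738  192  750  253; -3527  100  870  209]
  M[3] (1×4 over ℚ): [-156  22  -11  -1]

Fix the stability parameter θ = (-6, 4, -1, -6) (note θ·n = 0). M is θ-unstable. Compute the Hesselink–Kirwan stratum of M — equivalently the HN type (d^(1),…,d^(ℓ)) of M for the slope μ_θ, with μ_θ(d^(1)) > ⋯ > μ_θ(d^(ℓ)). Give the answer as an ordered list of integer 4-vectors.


Barcode: M ≅ I[1,4], I[2,2], I[2,3]^2, I[3,3]. HN layers by μ_θ (4 steps, strictly decreasing):
  μ^(1)=4; μ^(2)=3/2; μ^(3)=-1; μ^(4)=-6

((0, 1, 0, 0); (0, 2, 2, 0); (0, 1, 2, 1); (1, 0, 0, 0))


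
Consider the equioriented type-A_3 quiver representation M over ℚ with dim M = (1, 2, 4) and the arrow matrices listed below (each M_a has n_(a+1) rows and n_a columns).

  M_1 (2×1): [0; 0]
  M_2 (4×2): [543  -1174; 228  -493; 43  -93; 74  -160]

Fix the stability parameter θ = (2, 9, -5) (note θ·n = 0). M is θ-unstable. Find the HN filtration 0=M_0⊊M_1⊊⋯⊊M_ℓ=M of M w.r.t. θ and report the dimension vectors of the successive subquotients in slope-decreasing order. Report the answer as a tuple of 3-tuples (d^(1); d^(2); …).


Interval decomposition of M: I[1,1], I[2,3]^2, I[3,3]^2.
HN type (ℓ=2): μ^(1)=2; μ^(2)=-5

((1, 2, 2); (0, 0, 2))


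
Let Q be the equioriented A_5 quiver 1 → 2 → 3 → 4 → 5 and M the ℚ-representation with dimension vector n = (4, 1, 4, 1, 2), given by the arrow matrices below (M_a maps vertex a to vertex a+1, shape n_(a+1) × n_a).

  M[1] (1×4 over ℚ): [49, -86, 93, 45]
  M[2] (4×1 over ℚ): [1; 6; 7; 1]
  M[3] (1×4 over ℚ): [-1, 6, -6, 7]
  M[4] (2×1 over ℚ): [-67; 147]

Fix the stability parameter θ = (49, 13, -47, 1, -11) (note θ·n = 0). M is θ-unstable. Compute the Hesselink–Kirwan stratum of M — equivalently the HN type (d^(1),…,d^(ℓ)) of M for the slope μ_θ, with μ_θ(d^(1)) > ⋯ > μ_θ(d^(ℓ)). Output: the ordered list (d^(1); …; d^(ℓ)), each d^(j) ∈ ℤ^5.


Interval decomposition of M: I[1,1]^3, I[1,3], I[3,3]^2, I[3,5], I[5,5].
HN type (ℓ=5): μ^(1)=49; μ^(2)=5; μ^(3)=-5; μ^(4)=-11; μ^(5)=-47

((3, 0, 0, 0, 0); (1, 1, 1, 0, 0); (0, 0, 0, 1, 1); (0, 0, 0, 0, 1); (0, 0, 3, 0, 0))


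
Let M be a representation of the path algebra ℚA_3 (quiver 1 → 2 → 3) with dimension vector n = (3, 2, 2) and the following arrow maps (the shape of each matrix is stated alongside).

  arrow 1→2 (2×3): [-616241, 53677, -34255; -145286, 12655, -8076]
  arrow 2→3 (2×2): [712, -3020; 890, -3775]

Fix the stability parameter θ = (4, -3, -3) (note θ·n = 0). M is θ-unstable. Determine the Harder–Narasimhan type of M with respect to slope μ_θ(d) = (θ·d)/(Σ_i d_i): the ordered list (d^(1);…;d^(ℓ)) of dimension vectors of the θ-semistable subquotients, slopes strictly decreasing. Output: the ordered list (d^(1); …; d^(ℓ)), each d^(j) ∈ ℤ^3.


Barcode: M ≅ I[1,1], I[1,2], I[1,3], I[3,3]. HN layers by μ_θ (4 steps, strictly decreasing):
  μ^(1)=4; μ^(2)=1/2; μ^(3)=-2/3; μ^(4)=-3

((1, 0, 0); (1, 1, 0); (1, 1, 1); (0, 0, 1))


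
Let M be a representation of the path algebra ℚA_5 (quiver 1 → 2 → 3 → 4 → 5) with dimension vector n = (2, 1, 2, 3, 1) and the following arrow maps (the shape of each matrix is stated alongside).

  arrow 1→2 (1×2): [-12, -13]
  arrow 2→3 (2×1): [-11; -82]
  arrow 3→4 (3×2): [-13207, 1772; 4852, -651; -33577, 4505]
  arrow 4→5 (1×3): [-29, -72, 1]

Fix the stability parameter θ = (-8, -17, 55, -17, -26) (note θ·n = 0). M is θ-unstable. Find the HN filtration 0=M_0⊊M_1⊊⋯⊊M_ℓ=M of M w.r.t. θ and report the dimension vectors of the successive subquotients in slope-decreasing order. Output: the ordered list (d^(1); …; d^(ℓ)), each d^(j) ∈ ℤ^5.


Interval decomposition of M: I[1,1], I[1,4], I[3,5], I[4,4].
HN type (ℓ=5): μ^(1)=19; μ^(2)=4; μ^(3)=-8; μ^(4)=-25/2; μ^(5)=-17

((0, 0, 1, 1, 0); (0, 0, 1, 1, 1); (1, 0, 0, 0, 0); (1, 1, 0, 0, 0); (0, 0, 0, 1, 0))


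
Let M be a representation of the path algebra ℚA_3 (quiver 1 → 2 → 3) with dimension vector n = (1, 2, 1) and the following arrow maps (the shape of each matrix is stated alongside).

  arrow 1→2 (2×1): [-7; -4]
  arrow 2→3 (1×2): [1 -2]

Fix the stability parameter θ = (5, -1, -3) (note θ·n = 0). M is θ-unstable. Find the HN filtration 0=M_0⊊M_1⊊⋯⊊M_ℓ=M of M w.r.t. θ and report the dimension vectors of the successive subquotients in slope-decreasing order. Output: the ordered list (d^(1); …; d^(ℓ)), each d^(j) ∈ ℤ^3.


Barcode: M ≅ I[1,3], I[2,2]. HN layers by μ_θ (2 steps, strictly decreasing):
  μ^(1)=1/3; μ^(2)=-1

((1, 1, 1); (0, 1, 0))


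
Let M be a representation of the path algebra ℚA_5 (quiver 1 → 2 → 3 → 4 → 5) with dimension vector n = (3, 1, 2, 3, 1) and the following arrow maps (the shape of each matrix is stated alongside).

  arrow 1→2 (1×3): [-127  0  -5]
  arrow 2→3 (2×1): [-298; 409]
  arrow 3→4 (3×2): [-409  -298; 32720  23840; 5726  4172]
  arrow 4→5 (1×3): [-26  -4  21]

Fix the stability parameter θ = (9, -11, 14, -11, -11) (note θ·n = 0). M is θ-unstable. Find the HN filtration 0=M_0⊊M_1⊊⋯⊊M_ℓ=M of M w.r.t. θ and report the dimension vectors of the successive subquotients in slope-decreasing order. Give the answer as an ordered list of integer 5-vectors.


Via rank(M_{q-1}∘⋯∘M_p): M ≅ I[1,1]^2, I[1,3], I[3,4], I[4,4], I[4,5].
μ_θ-semistable layers: μ^(1)=14; μ^(2)=9; μ^(3)=3/2; μ^(4)=-1; μ^(5)=-11

((0, 0, 1, 0, 0); (2, 0, 0, 0, 0); (0, 0, 1, 1, 0); (1, 1, 0, 0, 0); (0, 0, 0, 2, 1))


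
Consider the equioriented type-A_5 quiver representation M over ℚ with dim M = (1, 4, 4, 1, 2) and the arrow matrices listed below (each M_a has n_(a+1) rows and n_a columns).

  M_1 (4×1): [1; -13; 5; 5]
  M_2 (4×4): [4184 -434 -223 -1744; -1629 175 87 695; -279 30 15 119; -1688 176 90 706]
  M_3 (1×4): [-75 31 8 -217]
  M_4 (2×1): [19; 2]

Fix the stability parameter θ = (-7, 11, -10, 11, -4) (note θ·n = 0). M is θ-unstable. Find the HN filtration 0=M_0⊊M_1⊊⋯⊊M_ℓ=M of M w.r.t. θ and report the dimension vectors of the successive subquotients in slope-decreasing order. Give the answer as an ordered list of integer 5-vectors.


Interval decomposition of M: I[1,5], I[2,3]^3, I[5,5].
HN type (ℓ=4): μ^(1)=7/2; μ^(2)=1/2; μ^(3)=-4; μ^(4)=-7

((0, 0, 0, 1, 1); (0, 4, 4, 0, 0); (0, 0, 0, 0, 1); (1, 0, 0, 0, 0))


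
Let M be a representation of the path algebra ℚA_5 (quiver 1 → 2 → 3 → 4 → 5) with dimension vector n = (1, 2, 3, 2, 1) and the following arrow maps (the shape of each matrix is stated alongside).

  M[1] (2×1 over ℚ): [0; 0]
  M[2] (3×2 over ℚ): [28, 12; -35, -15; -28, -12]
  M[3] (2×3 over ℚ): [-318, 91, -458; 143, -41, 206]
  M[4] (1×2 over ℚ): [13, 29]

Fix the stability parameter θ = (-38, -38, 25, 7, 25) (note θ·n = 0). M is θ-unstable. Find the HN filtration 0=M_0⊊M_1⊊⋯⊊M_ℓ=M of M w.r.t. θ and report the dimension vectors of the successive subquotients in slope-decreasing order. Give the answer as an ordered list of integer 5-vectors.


Via rank(M_{q-1}∘⋯∘M_p): M ≅ I[1,1], I[2,2], I[2,5], I[3,3], I[3,4].
μ_θ-semistable layers: μ^(1)=25; μ^(2)=16; μ^(3)=-38

((0, 0, 1, 0, 1); (0, 0, 2, 2, 0); (1, 2, 0, 0, 0))


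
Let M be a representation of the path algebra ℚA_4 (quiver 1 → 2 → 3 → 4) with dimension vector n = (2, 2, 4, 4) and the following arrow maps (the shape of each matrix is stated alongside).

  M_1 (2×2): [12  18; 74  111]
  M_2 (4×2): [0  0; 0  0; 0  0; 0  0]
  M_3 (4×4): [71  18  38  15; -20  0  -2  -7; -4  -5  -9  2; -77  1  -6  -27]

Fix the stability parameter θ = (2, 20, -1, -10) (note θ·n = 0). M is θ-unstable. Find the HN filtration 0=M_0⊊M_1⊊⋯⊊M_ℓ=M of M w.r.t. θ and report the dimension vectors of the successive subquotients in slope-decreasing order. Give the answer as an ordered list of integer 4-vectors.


Via rank(M_{q-1}∘⋯∘M_p): M ≅ I[1,1], I[1,2], I[2,2], I[3,4]^4.
μ_θ-semistable layers: μ^(1)=20; μ^(2)=2; μ^(3)=-11/2

((0, 2, 0, 0); (2, 0, 0, 0); (0, 0, 4, 4))


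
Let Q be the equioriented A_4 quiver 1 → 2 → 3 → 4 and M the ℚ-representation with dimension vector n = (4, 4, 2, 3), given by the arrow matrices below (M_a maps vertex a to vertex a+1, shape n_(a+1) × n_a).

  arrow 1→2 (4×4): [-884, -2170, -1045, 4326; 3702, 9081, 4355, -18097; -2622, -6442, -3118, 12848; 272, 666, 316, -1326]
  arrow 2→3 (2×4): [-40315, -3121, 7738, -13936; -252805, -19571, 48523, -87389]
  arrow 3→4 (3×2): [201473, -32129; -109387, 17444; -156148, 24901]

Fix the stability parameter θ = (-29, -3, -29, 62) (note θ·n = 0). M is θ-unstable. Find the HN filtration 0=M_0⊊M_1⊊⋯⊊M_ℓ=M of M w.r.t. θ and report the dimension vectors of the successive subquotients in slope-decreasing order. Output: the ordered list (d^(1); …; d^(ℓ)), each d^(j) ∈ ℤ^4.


Interval decomposition of M: I[1,1], I[1,2], I[1,4]^2, I[2,2], I[4,4].
HN type (ℓ=4): μ^(1)=62; μ^(2)=-3; μ^(3)=-16; μ^(4)=-29

((0, 0, 0, 3); (0, 2, 0, 0); (0, 2, 2, 0); (4, 0, 0, 0))


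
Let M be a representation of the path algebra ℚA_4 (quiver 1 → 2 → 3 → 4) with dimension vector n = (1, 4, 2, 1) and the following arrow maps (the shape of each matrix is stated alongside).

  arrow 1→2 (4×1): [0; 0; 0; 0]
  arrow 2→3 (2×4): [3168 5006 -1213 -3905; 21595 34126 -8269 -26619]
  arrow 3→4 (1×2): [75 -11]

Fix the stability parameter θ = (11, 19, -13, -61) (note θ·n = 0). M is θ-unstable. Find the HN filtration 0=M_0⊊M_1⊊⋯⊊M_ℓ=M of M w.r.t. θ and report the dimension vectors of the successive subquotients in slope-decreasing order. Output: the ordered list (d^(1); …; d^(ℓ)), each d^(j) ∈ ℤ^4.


Interval decomposition of M: I[1,1], I[2,2]^2, I[2,3], I[2,4].
HN type (ℓ=4): μ^(1)=19; μ^(2)=11; μ^(3)=3; μ^(4)=-55/3

((0, 2, 0, 0); (1, 0, 0, 0); (0, 1, 1, 0); (0, 1, 1, 1))


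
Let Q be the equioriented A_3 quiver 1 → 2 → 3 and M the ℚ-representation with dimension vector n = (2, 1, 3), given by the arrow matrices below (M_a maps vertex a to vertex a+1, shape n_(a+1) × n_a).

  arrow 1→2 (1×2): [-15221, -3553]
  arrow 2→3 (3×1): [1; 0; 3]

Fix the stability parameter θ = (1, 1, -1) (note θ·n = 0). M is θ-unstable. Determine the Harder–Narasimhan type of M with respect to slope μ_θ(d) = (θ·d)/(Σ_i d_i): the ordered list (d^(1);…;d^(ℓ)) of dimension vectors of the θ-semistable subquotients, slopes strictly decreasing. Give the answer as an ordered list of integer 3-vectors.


Barcode: M ≅ I[1,1], I[1,3], I[3,3]^2. HN layers by μ_θ (3 steps, strictly decreasing):
  μ^(1)=1; μ^(2)=1/3; μ^(3)=-1

((1, 0, 0); (1, 1, 1); (0, 0, 2))


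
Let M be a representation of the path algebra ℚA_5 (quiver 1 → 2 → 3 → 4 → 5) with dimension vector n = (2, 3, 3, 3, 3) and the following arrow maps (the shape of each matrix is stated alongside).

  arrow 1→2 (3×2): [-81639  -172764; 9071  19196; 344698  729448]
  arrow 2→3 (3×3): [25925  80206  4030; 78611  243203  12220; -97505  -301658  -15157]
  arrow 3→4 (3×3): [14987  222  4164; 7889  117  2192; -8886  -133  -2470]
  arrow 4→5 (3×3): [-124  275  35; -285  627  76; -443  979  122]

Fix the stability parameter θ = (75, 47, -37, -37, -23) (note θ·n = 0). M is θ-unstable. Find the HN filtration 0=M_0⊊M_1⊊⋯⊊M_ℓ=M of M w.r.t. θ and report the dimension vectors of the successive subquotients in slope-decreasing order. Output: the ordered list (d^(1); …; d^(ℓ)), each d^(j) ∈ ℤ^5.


Barcode: M ≅ I[1,1], I[1,5], I[2,4], I[2,5], I[5,5]. HN layers by μ_θ (5 steps, strictly decreasing):
  μ^(1)=75; μ^(2)=5; μ^(3)=-9; μ^(4)=-25/2; μ^(5)=-23

((1, 0, 0, 0, 0); (1, 1, 1, 1, 1); (0, 1, 1, 1, 0); (0, 1, 1, 1, 1); (0, 0, 0, 0, 1))


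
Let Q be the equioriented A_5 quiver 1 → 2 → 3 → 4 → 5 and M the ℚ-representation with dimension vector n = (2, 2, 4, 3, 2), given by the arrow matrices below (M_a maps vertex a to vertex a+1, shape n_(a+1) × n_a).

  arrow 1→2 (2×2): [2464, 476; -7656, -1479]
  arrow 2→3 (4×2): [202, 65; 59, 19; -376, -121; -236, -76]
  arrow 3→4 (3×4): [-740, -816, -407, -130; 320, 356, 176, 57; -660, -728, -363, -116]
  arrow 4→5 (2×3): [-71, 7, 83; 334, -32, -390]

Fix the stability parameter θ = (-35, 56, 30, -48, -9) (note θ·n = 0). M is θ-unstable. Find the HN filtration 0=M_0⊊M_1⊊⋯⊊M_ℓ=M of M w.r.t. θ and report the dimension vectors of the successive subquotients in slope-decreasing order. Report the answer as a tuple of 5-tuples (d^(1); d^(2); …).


Barcode: M ≅ I[1,1], I[1,4], I[2,3], I[3,3], I[3,5], I[4,5]. HN layers by μ_θ (6 steps, strictly decreasing):
  μ^(1)=43; μ^(2)=30; μ^(3)=38/3; μ^(4)=-9; μ^(5)=-35; μ^(6)=-48

((0, 1, 1, 0, 0); (0, 0, 1, 0, 0); (0, 1, 1, 1, 0); (0, 0, 1, 1, 2); (2, 0, 0, 0, 0); (0, 0, 0, 1, 0))


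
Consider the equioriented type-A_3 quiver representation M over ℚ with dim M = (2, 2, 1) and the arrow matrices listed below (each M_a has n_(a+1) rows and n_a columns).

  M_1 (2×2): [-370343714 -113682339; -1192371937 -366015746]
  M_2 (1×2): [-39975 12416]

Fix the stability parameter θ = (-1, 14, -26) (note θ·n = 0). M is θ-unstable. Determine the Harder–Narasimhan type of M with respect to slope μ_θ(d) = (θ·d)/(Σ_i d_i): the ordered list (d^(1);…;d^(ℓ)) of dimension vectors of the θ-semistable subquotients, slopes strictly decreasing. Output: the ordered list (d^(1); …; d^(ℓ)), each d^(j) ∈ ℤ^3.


Via rank(M_{q-1}∘⋯∘M_p): M ≅ I[1,2], I[1,3].
μ_θ-semistable layers: μ^(1)=14; μ^(2)=-1; μ^(3)=-13/3

((0, 1, 0); (1, 0, 0); (1, 1, 1))


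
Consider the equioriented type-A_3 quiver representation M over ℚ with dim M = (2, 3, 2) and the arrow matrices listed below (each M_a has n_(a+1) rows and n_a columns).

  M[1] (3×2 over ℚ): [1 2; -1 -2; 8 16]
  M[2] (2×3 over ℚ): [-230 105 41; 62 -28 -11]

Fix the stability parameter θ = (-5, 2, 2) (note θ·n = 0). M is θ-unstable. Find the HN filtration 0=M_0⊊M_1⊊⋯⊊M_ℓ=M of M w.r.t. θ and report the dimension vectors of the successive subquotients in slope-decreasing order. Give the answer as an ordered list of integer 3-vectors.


Interval decomposition of M: I[1,1], I[1,3], I[2,2], I[2,3].
HN type (ℓ=2): μ^(1)=2; μ^(2)=-5

((0, 3, 2); (2, 0, 0))


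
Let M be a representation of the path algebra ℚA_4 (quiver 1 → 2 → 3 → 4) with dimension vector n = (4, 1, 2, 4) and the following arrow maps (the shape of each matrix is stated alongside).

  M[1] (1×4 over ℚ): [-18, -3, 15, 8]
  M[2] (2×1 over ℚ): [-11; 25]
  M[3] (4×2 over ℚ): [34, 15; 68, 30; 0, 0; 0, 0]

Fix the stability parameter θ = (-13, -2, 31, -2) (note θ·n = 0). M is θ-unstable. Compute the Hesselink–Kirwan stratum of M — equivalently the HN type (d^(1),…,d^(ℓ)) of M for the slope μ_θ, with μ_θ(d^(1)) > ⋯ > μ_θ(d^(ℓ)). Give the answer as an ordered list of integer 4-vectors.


Interval decomposition of M: I[1,1]^3, I[1,4], I[3,3], I[4,4]^3.
HN type (ℓ=4): μ^(1)=31; μ^(2)=29/2; μ^(3)=-2; μ^(4)=-13

((0, 0, 1, 0); (0, 0, 1, 1); (0, 1, 0, 3); (4, 0, 0, 0))


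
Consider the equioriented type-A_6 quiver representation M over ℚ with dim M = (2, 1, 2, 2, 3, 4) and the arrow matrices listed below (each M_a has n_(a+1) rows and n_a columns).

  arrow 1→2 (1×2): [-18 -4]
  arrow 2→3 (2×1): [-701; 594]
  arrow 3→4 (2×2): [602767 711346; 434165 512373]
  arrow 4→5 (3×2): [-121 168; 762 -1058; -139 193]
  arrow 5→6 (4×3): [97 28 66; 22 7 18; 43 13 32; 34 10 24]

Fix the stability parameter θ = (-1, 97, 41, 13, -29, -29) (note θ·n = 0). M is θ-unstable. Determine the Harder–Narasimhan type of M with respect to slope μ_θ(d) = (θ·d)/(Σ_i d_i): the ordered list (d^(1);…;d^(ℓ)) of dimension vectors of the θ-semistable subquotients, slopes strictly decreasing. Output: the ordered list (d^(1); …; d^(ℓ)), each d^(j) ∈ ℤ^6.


Via rank(M_{q-1}∘⋯∘M_p): M ≅ I[1,1], I[1,6], I[3,5], I[5,6], I[6,6]^2.
μ_θ-semistable layers: μ^(1)=93/5; μ^(2)=25/3; μ^(3)=-1; μ^(4)=-29

((0, 1, 1, 1, 1, 1); (0, 0, 1, 1, 1, 0); (2, 0, 0, 0, 0, 0); (0, 0, 0, 0, 1, 3))


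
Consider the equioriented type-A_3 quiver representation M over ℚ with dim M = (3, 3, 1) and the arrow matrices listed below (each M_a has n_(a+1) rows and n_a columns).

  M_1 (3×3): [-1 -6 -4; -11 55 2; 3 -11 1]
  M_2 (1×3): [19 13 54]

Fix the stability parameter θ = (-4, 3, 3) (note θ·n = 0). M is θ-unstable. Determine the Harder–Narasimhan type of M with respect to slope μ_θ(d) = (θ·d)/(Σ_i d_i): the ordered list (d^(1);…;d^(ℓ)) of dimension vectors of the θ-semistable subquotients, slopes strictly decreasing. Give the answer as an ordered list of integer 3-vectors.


Barcode: M ≅ I[1,2]^2, I[1,3]. HN layers by μ_θ (2 steps, strictly decreasing):
  μ^(1)=3; μ^(2)=-4

((0, 3, 1); (3, 0, 0))


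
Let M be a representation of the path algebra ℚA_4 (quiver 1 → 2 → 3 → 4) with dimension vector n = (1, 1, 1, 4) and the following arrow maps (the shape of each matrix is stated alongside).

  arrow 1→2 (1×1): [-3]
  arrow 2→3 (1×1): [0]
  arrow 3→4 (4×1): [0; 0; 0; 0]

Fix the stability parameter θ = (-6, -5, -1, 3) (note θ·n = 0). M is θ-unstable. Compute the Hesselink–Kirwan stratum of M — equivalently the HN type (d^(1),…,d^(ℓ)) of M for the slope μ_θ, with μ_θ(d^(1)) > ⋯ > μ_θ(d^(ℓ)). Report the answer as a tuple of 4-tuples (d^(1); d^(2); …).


Interval decomposition of M: I[1,2], I[3,3], I[4,4]^4.
HN type (ℓ=4): μ^(1)=3; μ^(2)=-1; μ^(3)=-5; μ^(4)=-6

((0, 0, 0, 4); (0, 0, 1, 0); (0, 1, 0, 0); (1, 0, 0, 0))


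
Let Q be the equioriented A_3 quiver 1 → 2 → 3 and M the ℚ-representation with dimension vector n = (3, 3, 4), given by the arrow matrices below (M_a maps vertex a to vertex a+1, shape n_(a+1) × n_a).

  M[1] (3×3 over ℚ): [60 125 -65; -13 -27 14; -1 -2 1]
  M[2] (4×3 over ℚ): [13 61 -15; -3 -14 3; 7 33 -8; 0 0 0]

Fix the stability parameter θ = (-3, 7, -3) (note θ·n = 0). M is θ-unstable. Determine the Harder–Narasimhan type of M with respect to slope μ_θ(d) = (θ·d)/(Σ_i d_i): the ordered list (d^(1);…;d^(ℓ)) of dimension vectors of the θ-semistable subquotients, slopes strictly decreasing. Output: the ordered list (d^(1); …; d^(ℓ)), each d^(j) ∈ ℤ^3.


Via rank(M_{q-1}∘⋯∘M_p): M ≅ I[1,1], I[1,3]^2, I[2,3], I[3,3].
μ_θ-semistable layers: μ^(1)=2; μ^(2)=-3

((0, 3, 3); (3, 0, 1))


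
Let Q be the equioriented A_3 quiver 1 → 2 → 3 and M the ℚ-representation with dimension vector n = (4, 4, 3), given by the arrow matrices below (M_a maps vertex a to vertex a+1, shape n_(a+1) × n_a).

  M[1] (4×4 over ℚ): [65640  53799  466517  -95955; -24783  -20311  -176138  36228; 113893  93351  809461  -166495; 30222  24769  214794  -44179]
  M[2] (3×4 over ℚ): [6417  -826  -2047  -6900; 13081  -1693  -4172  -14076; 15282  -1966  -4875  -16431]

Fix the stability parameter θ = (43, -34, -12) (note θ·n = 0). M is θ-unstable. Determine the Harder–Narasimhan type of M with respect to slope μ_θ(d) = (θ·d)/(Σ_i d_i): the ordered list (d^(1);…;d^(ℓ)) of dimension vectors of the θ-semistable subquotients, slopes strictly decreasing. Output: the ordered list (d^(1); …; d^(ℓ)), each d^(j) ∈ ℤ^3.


Barcode: M ≅ I[1,2], I[1,3]^3. HN layers by μ_θ (2 steps, strictly decreasing):
  μ^(1)=9/2; μ^(2)=-1

((1, 1, 0); (3, 3, 3))


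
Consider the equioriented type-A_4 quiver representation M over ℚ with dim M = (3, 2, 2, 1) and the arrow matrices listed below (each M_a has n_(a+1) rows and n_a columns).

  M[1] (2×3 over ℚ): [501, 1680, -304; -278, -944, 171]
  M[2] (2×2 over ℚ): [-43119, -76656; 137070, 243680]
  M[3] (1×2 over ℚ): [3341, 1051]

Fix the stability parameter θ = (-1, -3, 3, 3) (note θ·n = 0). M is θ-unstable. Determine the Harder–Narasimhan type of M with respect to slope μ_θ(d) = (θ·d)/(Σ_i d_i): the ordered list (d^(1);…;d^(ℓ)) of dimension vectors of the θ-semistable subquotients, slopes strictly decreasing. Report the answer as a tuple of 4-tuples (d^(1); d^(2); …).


Interval decomposition of M: I[1,1], I[1,2], I[1,4], I[3,3].
HN type (ℓ=3): μ^(1)=3; μ^(2)=-1; μ^(3)=-2

((0, 0, 2, 1); (1, 0, 0, 0); (2, 2, 0, 0))


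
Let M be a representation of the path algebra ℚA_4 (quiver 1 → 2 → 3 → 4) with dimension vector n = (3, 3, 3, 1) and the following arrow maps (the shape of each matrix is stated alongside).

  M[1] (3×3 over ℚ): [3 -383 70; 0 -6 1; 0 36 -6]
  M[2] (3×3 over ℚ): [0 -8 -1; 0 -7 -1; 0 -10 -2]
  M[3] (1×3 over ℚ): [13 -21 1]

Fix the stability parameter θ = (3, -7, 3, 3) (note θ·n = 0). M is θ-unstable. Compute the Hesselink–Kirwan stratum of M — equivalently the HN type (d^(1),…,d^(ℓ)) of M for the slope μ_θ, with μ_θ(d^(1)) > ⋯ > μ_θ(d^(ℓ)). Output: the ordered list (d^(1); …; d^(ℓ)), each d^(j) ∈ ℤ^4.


Barcode: M ≅ I[1,1], I[1,2], I[1,4], I[2,3], I[3,3]. HN layers by μ_θ (3 steps, strictly decreasing):
  μ^(1)=3; μ^(2)=-2; μ^(3)=-7

((1, 0, 3, 1); (2, 2, 0, 0); (0, 1, 0, 0))


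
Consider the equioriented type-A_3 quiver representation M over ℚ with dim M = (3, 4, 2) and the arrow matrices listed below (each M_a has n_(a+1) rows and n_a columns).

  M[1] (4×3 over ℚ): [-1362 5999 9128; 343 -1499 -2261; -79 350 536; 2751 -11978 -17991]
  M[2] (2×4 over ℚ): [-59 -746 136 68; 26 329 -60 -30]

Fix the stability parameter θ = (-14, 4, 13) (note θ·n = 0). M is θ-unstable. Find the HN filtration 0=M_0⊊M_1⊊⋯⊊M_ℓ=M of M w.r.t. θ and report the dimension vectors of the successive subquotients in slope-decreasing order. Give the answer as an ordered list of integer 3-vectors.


Barcode: M ≅ I[1,2], I[1,3]^2, I[2,2]. HN layers by μ_θ (3 steps, strictly decreasing):
  μ^(1)=13; μ^(2)=4; μ^(3)=-14

((0, 0, 2); (0, 4, 0); (3, 0, 0))
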